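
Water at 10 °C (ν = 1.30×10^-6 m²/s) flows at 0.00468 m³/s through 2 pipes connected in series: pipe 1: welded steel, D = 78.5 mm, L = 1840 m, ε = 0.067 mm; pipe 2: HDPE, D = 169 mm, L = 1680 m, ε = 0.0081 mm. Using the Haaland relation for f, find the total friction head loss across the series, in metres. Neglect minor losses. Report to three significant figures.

H ≈ 26.0 m

Pipe 1: V = 0.9670 m/s, Re = 5.84×10^4, ε/D = 8.54×10^-4, f = 0.02282, h_1 = f(L/D)V²/2g = 25.49 m
Pipe 2: V = 0.2086 m/s, Re = 2.71×10^4, ε/D = 4.79×10^-5, f = 0.02397, h_2 = f(L/D)V²/2g = 0.5287 m
Series → Q common, losses add: H = Σh = 26.02 m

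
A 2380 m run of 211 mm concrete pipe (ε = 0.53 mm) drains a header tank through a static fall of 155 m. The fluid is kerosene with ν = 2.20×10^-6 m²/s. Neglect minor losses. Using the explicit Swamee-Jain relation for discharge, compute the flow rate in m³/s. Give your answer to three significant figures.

Q ≈ 0.114 m³/s

Swamee-Jain (Type II): Q = -0.965·√(gD⁵h_f/L)·ln[ε/(3.7D) + √(3.17ν²L/(gD³h_f))]
√(gD⁵h_f/L) = √(9.81·0.211⁵·155/2380) = 0.01635
ε/(3.7D) = 6.79×10^-4; √(3.17ν²L/(gD³h_f)) = 5.06×10^-5
Q = -0.965·0.01635·ln(7.294×10^-4) = 0.1139 m³/s
Check: V = 3.26 m/s, Re = 3.13×10^5, f = 0.02554, h_f = 156 m ≈ 155 m ✓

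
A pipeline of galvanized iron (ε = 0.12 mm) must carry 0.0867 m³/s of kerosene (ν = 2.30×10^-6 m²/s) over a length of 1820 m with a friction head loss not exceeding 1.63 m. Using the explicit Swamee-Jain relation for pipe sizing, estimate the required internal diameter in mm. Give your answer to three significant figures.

Swamee-Jain (Type III): D = 0.66·[ε^1.25·(LQ²/(gh_f))^4.75 + ν·Q^9.4·(L/(gh_f))^5.2]^0.04
LQ²/(gh_f) = 0.8556; L/(gh_f) = 113.8
Term 1 = ε^1.25·(…)^4.75 = 5.99×10^-6; Term 2 = ν·Q^9.4·(…)^5.2 = 1.18×10^-5
D = 0.66·(5.99×10^-6 + 1.18×10^-5)^0.04 = 0.4261 m = 426 mm
Check: V = 0.608 m/s, Re = 1.13×10^5, f = 0.01906, h_f = 1.53 m ≈ 1.63 m ✓

D ≈ 426 mm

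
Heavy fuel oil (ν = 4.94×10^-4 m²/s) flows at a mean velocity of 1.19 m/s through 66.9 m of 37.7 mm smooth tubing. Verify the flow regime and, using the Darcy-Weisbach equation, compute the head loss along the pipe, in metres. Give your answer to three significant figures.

Re = VD/ν = 1.19·0.03770/4.94×10^-4 = 90.8 → laminar (Re < 2300)
f = 64/Re = 0.7047
h_f = f(L/D)V²/(2g) = 0.7047·(66.9/0.03770)·1.19²/(2·9.81) = 90.26 m

h_f ≈ 90.3 m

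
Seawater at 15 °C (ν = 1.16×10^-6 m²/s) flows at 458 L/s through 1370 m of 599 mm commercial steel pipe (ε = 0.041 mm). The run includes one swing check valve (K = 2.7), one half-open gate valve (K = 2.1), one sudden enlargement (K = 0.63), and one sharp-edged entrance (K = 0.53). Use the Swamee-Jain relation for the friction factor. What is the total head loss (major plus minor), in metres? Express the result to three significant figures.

V = 4Q/(πD²) = 1.625 m/s; V²/2g = 0.1346 m
Re = 8.39×10^5, ε/D = 6.84×10^-5 → f = 0.01325 (Swamee-Jain)
Major: h_f = f(L/D)·V²/2g = 0.01325·2287·0.1346 = 4.079 m
Minor: ΣK = 5.96; h_m = ΣK·V²/2g = 0.8024 m
Total H_L = 4.079 + 0.8024 = 4.881 m

H_L ≈ 4.88 m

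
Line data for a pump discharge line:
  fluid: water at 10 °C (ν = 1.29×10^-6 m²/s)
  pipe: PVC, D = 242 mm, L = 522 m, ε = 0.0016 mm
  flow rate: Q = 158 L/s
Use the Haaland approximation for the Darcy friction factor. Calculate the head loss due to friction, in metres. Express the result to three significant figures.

h_f ≈ 16.3 m

V = 4Q/(πD²) = 4·0.158/(π·0.242²) = 3.435 m/s
Re = VD/ν = 3.435·0.242/1.29×10^-6 = 6.44×10^5 → turbulent
ε/D = 0.0016/242 = 6.61×10^-6
Haaland: f = 0.01258
h_f = f(L/D)V²/(2g) = 0.01258·(522/0.242)·3.435²/(2·9.81) = 16.32 m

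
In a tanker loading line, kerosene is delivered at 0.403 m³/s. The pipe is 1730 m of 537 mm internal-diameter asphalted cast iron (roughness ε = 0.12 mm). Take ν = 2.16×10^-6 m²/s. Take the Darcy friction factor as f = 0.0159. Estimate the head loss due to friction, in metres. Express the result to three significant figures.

h_f ≈ 8.27 m

V = 4Q/(πD²) = 4·0.403/(π·0.537²) = 1.779 m/s
h_f = f(L/D)V²/(2g) = 0.01590·(1730/0.537)·1.779²/(2·9.81) = 8.266 m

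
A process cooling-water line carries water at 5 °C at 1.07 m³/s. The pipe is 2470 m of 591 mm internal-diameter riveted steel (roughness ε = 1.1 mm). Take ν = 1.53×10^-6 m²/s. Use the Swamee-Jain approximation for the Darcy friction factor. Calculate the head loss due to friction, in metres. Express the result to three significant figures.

h_f ≈ 75.1 m

V = 4Q/(πD²) = 4·1.07/(π·0.591²) = 3.900 m/s
Re = VD/ν = 3.900·0.591/1.53×10^-6 = 1.51×10^6 → turbulent
ε/D = 1.1/591 = 0.00186
Swamee-Jain: f = 0.02317
h_f = f(L/D)V²/(2g) = 0.02317·(2470/0.591)·3.900²/(2·9.81) = 75.08 m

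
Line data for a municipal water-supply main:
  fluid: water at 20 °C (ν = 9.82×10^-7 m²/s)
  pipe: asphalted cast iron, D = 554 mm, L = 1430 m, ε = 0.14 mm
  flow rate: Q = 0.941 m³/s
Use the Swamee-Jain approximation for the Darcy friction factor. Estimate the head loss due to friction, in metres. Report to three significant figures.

h_f ≈ 29.8 m

V = 4Q/(πD²) = 4·0.941/(π·0.554²) = 3.904 m/s
Re = VD/ν = 3.904·0.554/9.82×10^-7 = 2.20×10^6 → turbulent
ε/D = 0.14/554 = 2.53×10^-4
Swamee-Jain: f = 0.01488
h_f = f(L/D)V²/(2g) = 0.01488·(1430/0.554)·3.904²/(2·9.81) = 29.82 m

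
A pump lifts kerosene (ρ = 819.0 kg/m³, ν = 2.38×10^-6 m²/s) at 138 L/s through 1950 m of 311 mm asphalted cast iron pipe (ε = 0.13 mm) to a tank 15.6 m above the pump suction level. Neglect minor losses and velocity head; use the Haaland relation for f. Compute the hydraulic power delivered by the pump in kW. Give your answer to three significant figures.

V = 4Q/(πD²) = 1.817 m/s; Re = 2.37×10^5; ε/D = 4.18×10^-4; f = 0.01791
h_f = f(L/D)V²/2g = 18.89 m
Total head H = z + h_f = 15.6 + 18.89 = 34.49 m
P_hyd = ρgQH = 819.0·9.81·0.138·34.49 = 38.24 kW

P_hyd ≈ 38.2 kW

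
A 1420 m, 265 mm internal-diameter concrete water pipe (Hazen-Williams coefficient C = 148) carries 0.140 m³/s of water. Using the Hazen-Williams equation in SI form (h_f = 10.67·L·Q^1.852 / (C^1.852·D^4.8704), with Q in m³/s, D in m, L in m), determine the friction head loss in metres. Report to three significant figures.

h_f = 10.67·1420·0.140^1.852 / (148^1.852·0.265^4.8704) = 24.48 m

h_f ≈ 24.5 m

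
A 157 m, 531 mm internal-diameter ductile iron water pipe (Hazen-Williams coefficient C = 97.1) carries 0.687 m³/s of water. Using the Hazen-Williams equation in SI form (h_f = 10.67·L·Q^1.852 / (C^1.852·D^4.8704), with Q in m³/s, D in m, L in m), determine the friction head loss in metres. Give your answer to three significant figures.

h_f = 10.67·157·0.687^1.852 / (97.1^1.852·0.531^4.8704) = 3.808 m

h_f ≈ 3.81 m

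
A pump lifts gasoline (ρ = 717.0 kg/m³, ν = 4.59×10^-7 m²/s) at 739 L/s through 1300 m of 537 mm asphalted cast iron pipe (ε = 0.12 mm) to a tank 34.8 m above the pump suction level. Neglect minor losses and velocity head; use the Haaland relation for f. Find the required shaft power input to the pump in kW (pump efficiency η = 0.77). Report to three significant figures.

P_shaft ≈ 362 kW

V = 4Q/(πD²) = 3.263 m/s; Re = 3.82×10^6; ε/D = 2.23×10^-4; f = 0.01429
h_f = f(L/D)V²/2g = 18.78 m
Total head H = z + h_f = 34.8 + 18.78 = 53.58 m
P_hyd = ρgQH = 717.0·9.81·0.739·53.58 = 278.5 kW
P_shaft = P_hyd/η = 278.5/0.77 = 361.7 kW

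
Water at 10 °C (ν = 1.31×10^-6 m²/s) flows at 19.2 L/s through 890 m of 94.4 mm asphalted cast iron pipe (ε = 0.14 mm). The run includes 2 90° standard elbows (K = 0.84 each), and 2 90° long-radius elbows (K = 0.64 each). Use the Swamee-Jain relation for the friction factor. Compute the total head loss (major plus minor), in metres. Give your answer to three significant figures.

H_L ≈ 84.1 m

V = 4Q/(πD²) = 2.743 m/s; V²/2g = 0.3836 m
Re = 1.98×10^5, ε/D = 0.00148 → f = 0.02293 (Swamee-Jain)
Major: h_f = f(L/D)·V²/2g = 0.02293·9428·0.3836 = 82.93 m
Minor: ΣK = 2.96; h_m = ΣK·V²/2g = 1.135 m
Total H_L = 82.93 + 1.135 = 84.06 m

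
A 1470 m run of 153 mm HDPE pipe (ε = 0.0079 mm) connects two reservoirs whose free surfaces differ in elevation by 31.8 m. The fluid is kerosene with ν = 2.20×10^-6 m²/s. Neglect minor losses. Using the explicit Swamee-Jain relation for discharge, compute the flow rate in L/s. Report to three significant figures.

Swamee-Jain (Type II): Q = -0.965·√(gD⁵h_f/L)·ln[ε/(3.7D) + √(3.17ν²L/(gD³h_f))]
√(gD⁵h_f/L) = √(9.81·0.153⁵·31.8/1470) = 0.004218
ε/(3.7D) = 1.40×10^-5; √(3.17ν²L/(gD³h_f)) = 1.42×10^-4
Q = -0.965·0.004218·ln(1.560×10^-4) = 0.03568 m³/s
Check: V = 1.94 m/s, Re = 1.35×10^5, f = 0.01716, h_f = 31.7 m ≈ 31.8 m ✓

Q ≈ 35.7 L/s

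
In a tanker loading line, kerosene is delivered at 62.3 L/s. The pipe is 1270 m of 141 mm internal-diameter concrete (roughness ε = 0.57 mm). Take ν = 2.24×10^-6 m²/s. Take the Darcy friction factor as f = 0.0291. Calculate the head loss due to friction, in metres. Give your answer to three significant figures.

h_f ≈ 213 m

V = 4Q/(πD²) = 4·0.0623/(π·0.141²) = 3.990 m/s
h_f = f(L/D)V²/(2g) = 0.02910·(1270/0.141)·3.990²/(2·9.81) = 212.7 m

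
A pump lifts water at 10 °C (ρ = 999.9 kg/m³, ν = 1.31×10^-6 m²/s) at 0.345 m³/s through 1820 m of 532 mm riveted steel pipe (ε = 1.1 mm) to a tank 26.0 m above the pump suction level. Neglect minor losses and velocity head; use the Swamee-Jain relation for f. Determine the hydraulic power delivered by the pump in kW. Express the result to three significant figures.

V = 4Q/(πD²) = 1.552 m/s; Re = 6.30×10^5; ε/D = 0.00207; f = 0.02401
h_f = f(L/D)V²/2g = 10.09 m
Total head H = z + h_f = 26.0 + 10.09 = 36.09 m
P_hyd = ρgQH = 999.9·9.81·0.345·36.09 = 122.1 kW

P_hyd ≈ 122 kW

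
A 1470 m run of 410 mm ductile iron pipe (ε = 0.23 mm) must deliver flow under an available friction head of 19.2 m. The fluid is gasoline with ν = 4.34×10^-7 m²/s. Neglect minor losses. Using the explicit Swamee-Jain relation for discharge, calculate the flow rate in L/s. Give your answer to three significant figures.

Q ≈ 325 L/s

Swamee-Jain (Type II): Q = -0.965·√(gD⁵h_f/L)·ln[ε/(3.7D) + √(3.17ν²L/(gD³h_f))]
√(gD⁵h_f/L) = √(9.81·0.410⁵·19.2/1470) = 0.03853
ε/(3.7D) = 1.52×10^-4; √(3.17ν²L/(gD³h_f)) = 8.22×10^-6
Q = -0.965·0.03853·ln(1.598×10^-4) = 0.3250 m³/s
Check: V = 2.46 m/s, Re = 2.33×10^6, f = 0.01741, h_f = 19.3 m ≈ 19.2 m ✓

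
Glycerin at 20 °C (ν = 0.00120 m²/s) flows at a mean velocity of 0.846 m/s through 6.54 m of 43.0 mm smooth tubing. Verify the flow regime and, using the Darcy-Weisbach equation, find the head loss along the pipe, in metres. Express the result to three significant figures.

Re = VD/ν = 0.846·0.04300/0.00120 = 30.3 → laminar (Re < 2300)
f = 64/Re = 2.111
h_f = f(L/D)V²/(2g) = 2.111·(6.54/0.04300)·0.846²/(2·9.81) = 11.71 m

h_f ≈ 11.7 m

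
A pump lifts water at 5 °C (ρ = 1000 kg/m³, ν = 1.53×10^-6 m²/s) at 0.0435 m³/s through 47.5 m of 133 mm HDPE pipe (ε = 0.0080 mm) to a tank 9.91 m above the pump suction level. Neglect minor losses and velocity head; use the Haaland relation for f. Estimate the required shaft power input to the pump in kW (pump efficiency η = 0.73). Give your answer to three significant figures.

P_shaft ≈ 7.37 kW

V = 4Q/(πD²) = 3.131 m/s; Re = 2.72×10^5; ε/D = 6.02×10^-5; f = 0.01511
h_f = f(L/D)V²/2g = 2.696 m
Total head H = z + h_f = 9.91 + 2.696 = 12.61 m
P_hyd = ρgQH = 1000·9.81·0.0435·12.61 = 5.379 kW
P_shaft = P_hyd/η = 5.379/0.73 = 7.369 kW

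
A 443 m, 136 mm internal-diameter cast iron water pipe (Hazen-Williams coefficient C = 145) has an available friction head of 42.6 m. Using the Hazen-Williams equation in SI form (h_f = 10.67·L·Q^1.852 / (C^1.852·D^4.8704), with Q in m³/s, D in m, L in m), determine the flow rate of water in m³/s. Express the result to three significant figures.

Q ≈ 0.0600 m³/s

Rearranging: Q = [h_f·C^1.852·D^4.8704 / (10.67·L)]^(1/1.852)
Q = [42.6·145^1.852·0.136^4.8704 / (10.67·443)]^0.540 = 0.06004 m³/s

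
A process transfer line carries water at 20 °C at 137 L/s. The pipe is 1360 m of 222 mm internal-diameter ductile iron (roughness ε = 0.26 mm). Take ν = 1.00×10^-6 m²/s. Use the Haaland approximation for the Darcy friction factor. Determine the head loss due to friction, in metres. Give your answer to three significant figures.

h_f ≈ 81.2 m

V = 4Q/(πD²) = 4·0.137/(π·0.222²) = 3.539 m/s
Re = VD/ν = 3.539·0.222/1.00×10^-6 = 7.86×10^5 → turbulent
ε/D = 0.26/222 = 0.00117
Haaland: f = 0.02076
h_f = f(L/D)V²/(2g) = 0.02076·(1360/0.222)·3.539²/(2·9.81) = 81.18 m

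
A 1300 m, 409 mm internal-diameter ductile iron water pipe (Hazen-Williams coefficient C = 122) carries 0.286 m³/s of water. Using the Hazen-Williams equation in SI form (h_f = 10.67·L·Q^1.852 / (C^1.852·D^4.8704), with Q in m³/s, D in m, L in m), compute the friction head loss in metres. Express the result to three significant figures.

h_f ≈ 14.5 m

h_f = 10.67·1300·0.286^1.852 / (122^1.852·0.409^4.8704) = 14.54 m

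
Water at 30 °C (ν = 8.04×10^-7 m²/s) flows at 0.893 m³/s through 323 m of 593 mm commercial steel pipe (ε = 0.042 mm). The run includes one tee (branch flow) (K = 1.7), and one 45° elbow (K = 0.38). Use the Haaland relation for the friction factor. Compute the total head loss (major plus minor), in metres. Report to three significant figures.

V = 4Q/(πD²) = 3.233 m/s; V²/2g = 0.5329 m
Re = 2.38×10^6, ε/D = 7.08×10^-5 → f = 0.01205 (Haaland)
Major: h_f = f(L/D)·V²/2g = 0.01205·544.7·0.5329 = 3.497 m
Minor: ΣK = 2.08; h_m = ΣK·V²/2g = 1.108 m
Total H_L = 3.497 + 1.108 = 4.606 m

H_L ≈ 4.61 m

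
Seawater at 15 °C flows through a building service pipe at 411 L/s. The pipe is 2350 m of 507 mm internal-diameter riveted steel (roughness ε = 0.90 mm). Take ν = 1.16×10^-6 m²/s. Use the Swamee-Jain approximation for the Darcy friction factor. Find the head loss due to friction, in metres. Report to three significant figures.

V = 4Q/(πD²) = 4·0.411/(π·0.507²) = 2.036 m/s
Re = VD/ν = 2.036·0.507/1.16×10^-6 = 8.90×10^5 → turbulent
ε/D = 0.90/507 = 0.00178
Swamee-Jain: f = 0.02300
h_f = f(L/D)V²/(2g) = 0.02300·(2350/0.507)·2.036²/(2·9.81) = 22.52 m

h_f ≈ 22.5 m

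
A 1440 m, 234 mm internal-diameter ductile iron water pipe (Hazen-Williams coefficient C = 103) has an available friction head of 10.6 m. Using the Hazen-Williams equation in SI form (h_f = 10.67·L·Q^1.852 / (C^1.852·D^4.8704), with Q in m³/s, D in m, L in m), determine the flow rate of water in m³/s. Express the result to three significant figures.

Rearranging: Q = [h_f·C^1.852·D^4.8704 / (10.67·L)]^(1/1.852)
Q = [10.6·103^1.852·0.234^4.8704 / (10.67·1440)]^0.540 = 0.04437 m³/s

Q ≈ 0.0444 m³/s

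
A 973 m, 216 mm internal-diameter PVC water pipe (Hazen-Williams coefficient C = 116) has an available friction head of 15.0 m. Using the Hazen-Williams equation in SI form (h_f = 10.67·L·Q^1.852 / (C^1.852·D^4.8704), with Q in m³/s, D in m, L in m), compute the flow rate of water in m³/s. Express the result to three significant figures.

Rearranging: Q = [h_f·C^1.852·D^4.8704 / (10.67·L)]^(1/1.852)
Q = [15.0·116^1.852·0.216^4.8704 / (10.67·973)]^0.540 = 0.06034 m³/s

Q ≈ 0.0603 m³/s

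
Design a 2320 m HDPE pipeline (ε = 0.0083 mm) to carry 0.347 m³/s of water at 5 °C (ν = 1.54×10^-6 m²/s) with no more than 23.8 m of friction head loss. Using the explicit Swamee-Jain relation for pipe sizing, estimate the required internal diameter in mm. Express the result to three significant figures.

D ≈ 420 mm

Swamee-Jain (Type III): D = 0.66·[ε^1.25·(LQ²/(gh_f))^4.75 + ν·Q^9.4·(L/(gh_f))^5.2]^0.04
LQ²/(gh_f) = 1.196; L/(gh_f) = 9.937
Term 1 = ε^1.25·(…)^4.75 = 1.04×10^-6; Term 2 = ν·Q^9.4·(…)^5.2 = 1.13×10^-5
D = 0.66·(1.04×10^-6 + 1.13×10^-5)^0.04 = 0.4199 m = 420 mm
Check: V = 2.51 m/s, Re = 6.83×10^5, f = 0.01276, h_f = 22.6 m ≈ 23.8 m ✓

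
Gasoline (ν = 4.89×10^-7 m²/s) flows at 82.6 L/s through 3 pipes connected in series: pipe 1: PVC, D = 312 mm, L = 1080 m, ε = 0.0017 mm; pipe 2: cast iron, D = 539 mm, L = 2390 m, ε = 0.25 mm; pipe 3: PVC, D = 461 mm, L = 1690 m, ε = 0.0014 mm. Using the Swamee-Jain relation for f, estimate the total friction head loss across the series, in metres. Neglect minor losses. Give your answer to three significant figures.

H ≈ 3.70 m

Pipe 1: V = 1.080 m/s, Re = 6.89×10^5, ε/D = 5.45×10^-6, f = 0.01248, h_1 = f(L/D)V²/2g = 2.570 m
Pipe 2: V = 0.3620 m/s, Re = 3.99×10^5, ε/D = 4.64×10^-4, f = 0.01777, h_2 = f(L/D)V²/2g = 0.5264 m
Pipe 3: V = 0.4949 m/s, Re = 4.67×10^5, ε/D = 3.04×10^-6, f = 0.01330, h_3 = f(L/D)V²/2g = 0.6086 m
Series → Q common, losses add: H = Σh = 3.705 m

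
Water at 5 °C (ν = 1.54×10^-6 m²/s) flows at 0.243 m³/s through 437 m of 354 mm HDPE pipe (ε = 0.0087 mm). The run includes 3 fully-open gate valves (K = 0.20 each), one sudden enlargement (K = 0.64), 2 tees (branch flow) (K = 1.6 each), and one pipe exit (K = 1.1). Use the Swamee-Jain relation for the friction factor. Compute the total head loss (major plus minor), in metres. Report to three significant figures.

H_L ≈ 6.79 m

V = 4Q/(πD²) = 2.469 m/s; V²/2g = 0.3107 m
Re = 5.68×10^5, ε/D = 2.46×10^-5 → f = 0.01321 (Swamee-Jain)
Major: h_f = f(L/D)·V²/2g = 0.01321·1234·0.3107 = 5.068 m
Minor: ΣK = 5.54; h_m = ΣK·V²/2g = 1.721 m
Total H_L = 5.068 + 1.721 = 6.789 m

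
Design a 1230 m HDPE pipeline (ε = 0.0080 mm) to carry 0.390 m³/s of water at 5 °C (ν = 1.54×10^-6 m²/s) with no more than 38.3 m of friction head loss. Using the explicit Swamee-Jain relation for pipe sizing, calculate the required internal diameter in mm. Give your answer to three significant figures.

D ≈ 349 mm

Swamee-Jain (Type III): D = 0.66·[ε^1.25·(LQ²/(gh_f))^4.75 + ν·Q^9.4·(L/(gh_f))^5.2]^0.04
LQ²/(gh_f) = 0.4979; L/(gh_f) = 3.274
Term 1 = ε^1.25·(…)^4.75 = 1.55×10^-8; Term 2 = ν·Q^9.4·(…)^5.2 = 1.05×10^-7
D = 0.66·(1.55×10^-8 + 1.05×10^-7)^0.04 = 0.3490 m = 349 mm
Check: V = 4.08 m/s, Re = 9.24×10^5, f = 0.01228, h_f = 36.7 m ≈ 38.3 m ✓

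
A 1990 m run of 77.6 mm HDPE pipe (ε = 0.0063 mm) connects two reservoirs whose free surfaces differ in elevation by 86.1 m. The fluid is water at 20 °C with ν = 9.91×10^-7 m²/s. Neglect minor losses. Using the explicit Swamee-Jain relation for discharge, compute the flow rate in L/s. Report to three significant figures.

Q ≈ 9.31 L/s

Swamee-Jain (Type II): Q = -0.965·√(gD⁵h_f/L)·ln[ε/(3.7D) + √(3.17ν²L/(gD³h_f))]
√(gD⁵h_f/L) = √(9.81·0.0776⁵·86.1/1990) = 0.001093
ε/(3.7D) = 2.19×10^-5; √(3.17ν²L/(gD³h_f)) = 1.25×10^-4
Q = -0.965·0.001093·ln(1.472×10^-4) = 0.009305 m³/s
Check: V = 1.97 m/s, Re = 1.54×10^5, f = 0.01697, h_f = 85.8 m ≈ 86.1 m ✓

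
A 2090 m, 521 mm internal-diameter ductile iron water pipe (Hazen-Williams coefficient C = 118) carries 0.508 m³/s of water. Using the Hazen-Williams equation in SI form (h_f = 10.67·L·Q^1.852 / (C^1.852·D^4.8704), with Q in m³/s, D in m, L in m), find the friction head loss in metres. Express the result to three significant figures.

h_f = 10.67·2090·0.508^1.852 / (118^1.852·0.521^4.8704) = 22.16 m

h_f ≈ 22.2 m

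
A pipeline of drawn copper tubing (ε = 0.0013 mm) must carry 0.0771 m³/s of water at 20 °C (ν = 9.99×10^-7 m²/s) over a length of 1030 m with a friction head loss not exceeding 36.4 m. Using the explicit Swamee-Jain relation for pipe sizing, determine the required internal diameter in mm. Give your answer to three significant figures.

Swamee-Jain (Type III): D = 0.66·[ε^1.25·(LQ²/(gh_f))^4.75 + ν·Q^9.4·(L/(gh_f))^5.2]^0.04
LQ²/(gh_f) = 0.01715; L/(gh_f) = 2.884
Term 1 = ε^1.25·(…)^4.75 = 1.80×10^-16; Term 2 = ν·Q^9.4·(…)^5.2 = 8.52×10^-15
D = 0.66·(1.80×10^-16 + 8.52×10^-15)^0.04 = 0.1808 m = 181 mm
Check: V = 3.00 m/s, Re = 5.44×10^5, f = 0.01302, h_f = 34.1 m ≈ 36.4 m ✓

D ≈ 181 mm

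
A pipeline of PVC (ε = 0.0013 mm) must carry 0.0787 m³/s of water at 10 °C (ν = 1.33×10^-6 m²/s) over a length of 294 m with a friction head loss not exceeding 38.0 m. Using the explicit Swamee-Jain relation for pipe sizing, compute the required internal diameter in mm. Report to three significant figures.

D ≈ 141 mm

Swamee-Jain (Type III): D = 0.66·[ε^1.25·(LQ²/(gh_f))^4.75 + ν·Q^9.4·(L/(gh_f))^5.2]^0.04
LQ²/(gh_f) = 0.004885; L/(gh_f) = 0.7887
Term 1 = ε^1.25·(…)^4.75 = 4.62×10^-19; Term 2 = ν·Q^9.4·(…)^5.2 = 1.62×10^-17
D = 0.66·(4.62×10^-19 + 1.62×10^-17)^0.04 = 0.1407 m = 141 mm
Check: V = 5.06 m/s, Re = 5.35×10^5, f = 0.01309, h_f = 35.7 m ≈ 38.0 m ✓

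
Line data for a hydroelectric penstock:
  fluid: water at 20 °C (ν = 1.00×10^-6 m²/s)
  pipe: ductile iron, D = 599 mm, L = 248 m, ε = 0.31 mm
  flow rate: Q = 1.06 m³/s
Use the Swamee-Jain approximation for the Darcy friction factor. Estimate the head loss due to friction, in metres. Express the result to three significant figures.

V = 4Q/(πD²) = 4·1.06/(π·0.599²) = 3.762 m/s
Re = VD/ν = 3.762·0.599/1.00×10^-6 = 2.25×10^6 → turbulent
ε/D = 0.31/599 = 5.18×10^-4
Swamee-Jain: f = 0.01712
h_f = f(L/D)V²/(2g) = 0.01712·(248/0.599)·3.762²/(2·9.81) = 5.111 m

h_f ≈ 5.11 m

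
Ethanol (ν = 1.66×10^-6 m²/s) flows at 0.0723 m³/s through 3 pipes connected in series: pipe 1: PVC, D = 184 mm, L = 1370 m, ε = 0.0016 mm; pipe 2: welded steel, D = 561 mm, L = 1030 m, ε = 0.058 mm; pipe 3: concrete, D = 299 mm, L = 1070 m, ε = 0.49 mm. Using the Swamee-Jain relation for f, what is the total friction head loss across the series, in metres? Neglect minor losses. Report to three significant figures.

Pipe 1: V = 2.719 m/s, Re = 3.01×10^5, ε/D = 8.70×10^-6, f = 0.01446, h_1 = f(L/D)V²/2g = 40.58 m
Pipe 2: V = 0.2925 m/s, Re = 9.89×10^4, ε/D = 1.03×10^-4, f = 0.01851, h_2 = f(L/D)V²/2g = 0.1482 m
Pipe 3: V = 1.030 m/s, Re = 1.85×10^5, ε/D = 0.00164, f = 0.02349, h_3 = f(L/D)V²/2g = 4.544 m
Series → Q common, losses add: H = Σh = 45.27 m

H ≈ 45.3 m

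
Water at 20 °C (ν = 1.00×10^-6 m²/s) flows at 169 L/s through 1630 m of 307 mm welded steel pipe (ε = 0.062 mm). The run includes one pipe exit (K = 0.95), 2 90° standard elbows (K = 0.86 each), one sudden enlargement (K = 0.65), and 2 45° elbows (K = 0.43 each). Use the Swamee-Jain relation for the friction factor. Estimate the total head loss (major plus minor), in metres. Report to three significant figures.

H_L ≈ 22.4 m

V = 4Q/(πD²) = 2.283 m/s; V²/2g = 0.2657 m
Re = 7.01×10^5, ε/D = 2.02×10^-4 → f = 0.01513 (Swamee-Jain)
Major: h_f = f(L/D)·V²/2g = 0.01513·5309·0.2657 = 21.34 m
Minor: ΣK = 4.18; h_m = ΣK·V²/2g = 1.110 m
Total H_L = 21.34 + 1.110 = 22.45 m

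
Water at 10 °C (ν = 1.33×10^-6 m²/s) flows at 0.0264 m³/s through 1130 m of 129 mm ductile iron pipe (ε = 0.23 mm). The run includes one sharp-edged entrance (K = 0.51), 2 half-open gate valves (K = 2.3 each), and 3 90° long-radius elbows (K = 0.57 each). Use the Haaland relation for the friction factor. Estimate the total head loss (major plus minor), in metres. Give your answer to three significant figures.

V = 4Q/(πD²) = 2.020 m/s; V²/2g = 0.2080 m
Re = 1.96×10^5, ε/D = 0.00178 → f = 0.02363 (Haaland)
Major: h_f = f(L/D)·V²/2g = 0.02363·8760·0.2080 = 43.05 m
Minor: ΣK = 6.82; h_m = ΣK·V²/2g = 1.418 m
Total H_L = 43.05 + 1.418 = 44.46 m

H_L ≈ 44.5 m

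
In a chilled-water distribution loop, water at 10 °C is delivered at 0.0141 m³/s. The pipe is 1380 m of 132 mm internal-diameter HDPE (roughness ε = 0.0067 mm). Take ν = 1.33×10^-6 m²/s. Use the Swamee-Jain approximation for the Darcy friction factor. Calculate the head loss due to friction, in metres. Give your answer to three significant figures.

h_f ≈ 10.2 m

V = 4Q/(πD²) = 4·0.0141/(π·0.132²) = 1.030 m/s
Re = VD/ν = 1.030·0.132/1.33×10^-6 = 1.02×10^5 → turbulent
ε/D = 0.0067/132 = 5.08×10^-5
Swamee-Jain: f = 0.01809
h_f = f(L/D)V²/(2g) = 0.01809·(1380/0.132)·1.030²/(2·9.81) = 10.23 m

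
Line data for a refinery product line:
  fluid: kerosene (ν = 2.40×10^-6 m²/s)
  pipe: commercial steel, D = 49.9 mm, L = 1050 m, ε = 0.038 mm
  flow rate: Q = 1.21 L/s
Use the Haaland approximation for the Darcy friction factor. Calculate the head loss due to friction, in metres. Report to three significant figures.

V = 4Q/(πD²) = 4·0.00121/(π·0.0499²) = 0.6187 m/s
Re = VD/ν = 0.6187·0.0499/2.40×10^-6 = 1.29×10^4 → turbulent
ε/D = 0.038/49.9 = 7.62×10^-4
Haaland: f = 0.02996
h_f = f(L/D)V²/(2g) = 0.02996·(1050/0.0499)·0.6187²/(2·9.81) = 12.30 m

h_f ≈ 12.3 m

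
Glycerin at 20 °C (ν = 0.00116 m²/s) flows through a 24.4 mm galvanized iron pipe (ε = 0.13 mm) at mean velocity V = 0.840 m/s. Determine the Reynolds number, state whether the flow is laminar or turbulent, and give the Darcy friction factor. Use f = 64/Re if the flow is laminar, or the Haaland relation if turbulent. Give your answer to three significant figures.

Re = VD/ν = 0.8400·0.0244/0.00116 = 17.7
Re < 2300 → laminar → f = 64/Re = 3.622

Re ≈ 17.7; laminar; f = 64/Re ≈ 3.62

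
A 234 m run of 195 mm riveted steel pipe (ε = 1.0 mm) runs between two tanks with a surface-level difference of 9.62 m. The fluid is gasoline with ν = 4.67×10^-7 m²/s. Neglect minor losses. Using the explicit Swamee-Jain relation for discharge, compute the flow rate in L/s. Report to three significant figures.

Swamee-Jain (Type II): Q = -0.965·√(gD⁵h_f/L)·ln[ε/(3.7D) + √(3.17ν²L/(gD³h_f))]
√(gD⁵h_f/L) = √(9.81·0.195⁵·9.62/234) = 0.01066
ε/(3.7D) = 0.00139; √(3.17ν²L/(gD³h_f)) = 1.52×10^-5
Q = -0.965·0.01066·ln(0.001401) = 0.06761 m³/s
Check: V = 2.26 m/s, Re = 9.45×10^5, f = 0.03076, h_f = 9.64 m ≈ 9.62 m ✓

Q ≈ 67.6 L/s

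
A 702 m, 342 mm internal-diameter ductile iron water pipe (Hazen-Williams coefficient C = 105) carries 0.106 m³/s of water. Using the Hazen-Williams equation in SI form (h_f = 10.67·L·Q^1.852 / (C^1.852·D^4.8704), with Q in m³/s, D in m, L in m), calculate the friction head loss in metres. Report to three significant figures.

h_f = 10.67·702·0.106^1.852 / (105^1.852·0.342^4.8704) = 3.941 m

h_f ≈ 3.94 m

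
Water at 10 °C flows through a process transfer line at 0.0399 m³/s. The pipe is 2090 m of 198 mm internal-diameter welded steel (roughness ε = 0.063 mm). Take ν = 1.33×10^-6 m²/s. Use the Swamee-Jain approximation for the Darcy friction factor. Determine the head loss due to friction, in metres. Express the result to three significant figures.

h_f ≈ 16.2 m

V = 4Q/(πD²) = 4·0.0399/(π·0.198²) = 1.296 m/s
Re = VD/ν = 1.296·0.198/1.33×10^-6 = 1.93×10^5 → turbulent
ε/D = 0.063/198 = 3.18×10^-4
Swamee-Jain: f = 0.01797
h_f = f(L/D)V²/(2g) = 0.01797·(2090/0.198)·1.296²/(2·9.81) = 16.24 m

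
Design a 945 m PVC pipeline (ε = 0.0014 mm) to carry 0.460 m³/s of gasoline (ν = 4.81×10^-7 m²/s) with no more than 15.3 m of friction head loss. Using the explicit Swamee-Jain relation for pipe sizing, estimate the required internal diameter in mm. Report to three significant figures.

Swamee-Jain (Type III): D = 0.66·[ε^1.25·(LQ²/(gh_f))^4.75 + ν·Q^9.4·(L/(gh_f))^5.2]^0.04
LQ²/(gh_f) = 1.332; L/(gh_f) = 6.296
Term 1 = ε^1.25·(…)^4.75 = 1.88×10^-7; Term 2 = ν·Q^9.4·(…)^5.2 = 4.65×10^-6
D = 0.66·(1.88×10^-7 + 4.65×10^-6)^0.04 = 0.4045 m = 405 mm
Check: V = 3.58 m/s, Re = 3.01×10^6, f = 0.009895, h_f = 15.1 m ≈ 15.3 m ✓

D ≈ 405 mm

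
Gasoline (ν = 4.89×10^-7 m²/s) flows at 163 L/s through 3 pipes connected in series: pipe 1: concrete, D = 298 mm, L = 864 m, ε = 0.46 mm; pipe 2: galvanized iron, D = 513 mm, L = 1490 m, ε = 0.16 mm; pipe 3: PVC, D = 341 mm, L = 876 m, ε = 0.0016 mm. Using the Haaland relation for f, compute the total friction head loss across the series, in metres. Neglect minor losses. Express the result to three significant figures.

Pipe 1: V = 2.337 m/s, Re = 1.42×10^6, ε/D = 0.00154, f = 0.02207, h_1 = f(L/D)V²/2g = 17.81 m
Pipe 2: V = 0.7886 m/s, Re = 8.27×10^5, ε/D = 3.12×10^-4, f = 0.01583, h_2 = f(L/D)V²/2g = 1.457 m
Pipe 3: V = 1.785 m/s, Re = 1.24×10^6, ε/D = 4.69×10^-6, f = 0.01126, h_3 = f(L/D)V²/2g = 4.698 m
Series → Q common, losses add: H = Σh = 23.97 m

H ≈ 24.0 m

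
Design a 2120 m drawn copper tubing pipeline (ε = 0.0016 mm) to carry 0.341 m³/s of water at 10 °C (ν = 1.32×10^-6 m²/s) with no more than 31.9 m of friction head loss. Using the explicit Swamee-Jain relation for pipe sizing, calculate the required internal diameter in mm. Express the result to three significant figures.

Swamee-Jain (Type III): D = 0.66·[ε^1.25·(LQ²/(gh_f))^4.75 + ν·Q^9.4·(L/(gh_f))^5.2]^0.04
LQ²/(gh_f) = 0.7877; L/(gh_f) = 6.774
Term 1 = ε^1.25·(…)^4.75 = 1.83×10^-8; Term 2 = ν·Q^9.4·(…)^5.2 = 1.12×10^-6
D = 0.66·(1.83×10^-8 + 1.12×10^-6)^0.04 = 0.3818 m = 382 mm
Check: V = 2.98 m/s, Re = 8.62×10^5, f = 0.01200, h_f = 30.1 m ≈ 31.9 m ✓

D ≈ 382 mm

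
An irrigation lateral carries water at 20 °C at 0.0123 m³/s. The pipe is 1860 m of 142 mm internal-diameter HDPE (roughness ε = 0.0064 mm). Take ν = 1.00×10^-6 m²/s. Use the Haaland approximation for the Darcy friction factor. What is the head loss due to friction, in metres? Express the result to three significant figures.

h_f ≈ 7.11 m

V = 4Q/(πD²) = 4·0.0123/(π·0.142²) = 0.7767 m/s
Re = VD/ν = 0.7767·0.142/1.00×10^-6 = 1.10×10^5 → turbulent
ε/D = 0.0064/142 = 4.51×10^-5
Haaland: f = 0.01766
h_f = f(L/D)V²/(2g) = 0.01766·(1860/0.142)·0.7767²/(2·9.81) = 7.114 m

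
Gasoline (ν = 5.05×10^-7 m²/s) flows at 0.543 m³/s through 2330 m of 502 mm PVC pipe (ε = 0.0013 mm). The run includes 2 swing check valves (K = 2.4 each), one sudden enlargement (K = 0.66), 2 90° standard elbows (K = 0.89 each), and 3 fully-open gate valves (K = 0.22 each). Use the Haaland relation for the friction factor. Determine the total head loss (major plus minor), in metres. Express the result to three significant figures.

V = 4Q/(πD²) = 2.743 m/s; V²/2g = 0.3836 m
Re = 2.73×10^6, ε/D = 2.59×10^-6 → f = 0.009940 (Haaland)
Major: h_f = f(L/D)·V²/2g = 0.009940·4641·0.3836 = 17.70 m
Minor: ΣK = 7.90; h_m = ΣK·V²/2g = 3.031 m
Total H_L = 17.70 + 3.031 = 20.73 m

H_L ≈ 20.7 m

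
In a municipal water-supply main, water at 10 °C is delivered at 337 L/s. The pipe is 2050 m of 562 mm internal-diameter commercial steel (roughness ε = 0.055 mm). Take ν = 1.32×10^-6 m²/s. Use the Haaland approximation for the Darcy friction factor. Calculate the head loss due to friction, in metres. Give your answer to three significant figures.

V = 4Q/(πD²) = 4·0.337/(π·0.562²) = 1.359 m/s
Re = VD/ν = 1.359·0.562/1.32×10^-6 = 5.78×10^5 → turbulent
ε/D = 0.055/562 = 9.79×10^-5
Haaland: f = 0.01401
h_f = f(L/D)V²/(2g) = 0.01401·(2050/0.562)·1.359²/(2·9.81) = 4.806 m

h_f ≈ 4.81 m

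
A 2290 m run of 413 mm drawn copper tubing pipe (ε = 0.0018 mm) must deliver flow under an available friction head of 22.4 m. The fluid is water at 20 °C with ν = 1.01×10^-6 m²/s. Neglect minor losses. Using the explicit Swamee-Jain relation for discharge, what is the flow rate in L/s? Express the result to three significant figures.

Swamee-Jain (Type II): Q = -0.965·√(gD⁵h_f/L)·ln[ε/(3.7D) + √(3.17ν²L/(gD³h_f))]
√(gD⁵h_f/L) = √(9.81·0.413⁵·22.4/2290) = 0.03396
ε/(3.7D) = 1.18×10^-6; √(3.17ν²L/(gD³h_f)) = 2.19×10^-5
Q = -0.965·0.03396·ln(2.305×10^-5) = 0.3499 m³/s
Check: V = 2.61 m/s, Re = 1.07×10^6, f = 0.01159, h_f = 22.4 m ≈ 22.4 m ✓

Q ≈ 350 L/s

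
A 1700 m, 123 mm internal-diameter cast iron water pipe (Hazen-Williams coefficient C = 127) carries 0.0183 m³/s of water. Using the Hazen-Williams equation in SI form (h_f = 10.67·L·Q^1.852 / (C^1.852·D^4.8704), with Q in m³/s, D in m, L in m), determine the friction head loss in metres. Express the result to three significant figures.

h_f = 10.67·1700·0.0183^1.852 / (127^1.852·0.123^4.8704) = 37.75 m

h_f ≈ 37.8 m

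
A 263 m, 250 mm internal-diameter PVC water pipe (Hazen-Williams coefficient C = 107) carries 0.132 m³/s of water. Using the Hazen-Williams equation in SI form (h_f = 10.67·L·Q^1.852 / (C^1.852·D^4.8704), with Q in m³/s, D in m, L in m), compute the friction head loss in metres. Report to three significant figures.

h_f ≈ 9.85 m

h_f = 10.67·263·0.132^1.852 / (107^1.852·0.250^4.8704) = 9.846 m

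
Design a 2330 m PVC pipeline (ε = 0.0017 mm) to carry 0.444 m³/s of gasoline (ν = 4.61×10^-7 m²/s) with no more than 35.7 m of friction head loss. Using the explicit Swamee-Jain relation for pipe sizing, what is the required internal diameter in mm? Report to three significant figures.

Swamee-Jain (Type III): D = 0.66·[ε^1.25·(LQ²/(gh_f))^4.75 + ν·Q^9.4·(L/(gh_f))^5.2]^0.04
LQ²/(gh_f) = 1.312; L/(gh_f) = 6.653
Term 1 = ε^1.25·(…)^4.75 = 2.23×10^-7; Term 2 = ν·Q^9.4·(…)^5.2 = 4.25×10^-6
D = 0.66·(2.23×10^-7 + 4.25×10^-6)^0.04 = 0.4033 m = 403 mm
Check: V = 3.48 m/s, Re = 3.04×10^6, f = 0.009918, h_f = 35.3 m ≈ 35.7 m ✓

D ≈ 403 mm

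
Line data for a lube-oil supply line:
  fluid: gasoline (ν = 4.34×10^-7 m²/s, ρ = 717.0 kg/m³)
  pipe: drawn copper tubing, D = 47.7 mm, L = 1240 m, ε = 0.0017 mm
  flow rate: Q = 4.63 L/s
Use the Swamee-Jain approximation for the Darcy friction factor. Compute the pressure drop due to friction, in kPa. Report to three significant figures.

Δp ≈ 933 kPa

V = 4Q/(πD²) = 4·0.00463/(π·0.0477²) = 2.591 m/s
Re = VD/ν = 2.591·0.0477/4.34×10^-7 = 2.85×10^5 → turbulent
ε/D = 0.0017/47.7 = 3.56×10^-5
Swamee-Jain: f = 0.01491
h_f = f(L/D)V²/(2g) = 0.01491·(1240/0.0477)·2.591²/(2·9.81) = 132.6 m
Δp = ρg·h_f = 717.0·9.81·132.6 = 932.8 kPa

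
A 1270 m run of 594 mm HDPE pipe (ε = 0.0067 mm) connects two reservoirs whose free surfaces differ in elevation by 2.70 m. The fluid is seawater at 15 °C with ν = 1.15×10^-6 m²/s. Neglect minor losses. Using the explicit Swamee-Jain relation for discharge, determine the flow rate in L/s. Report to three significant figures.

Swamee-Jain (Type II): Q = -0.965·√(gD⁵h_f/L)·ln[ε/(3.7D) + √(3.17ν²L/(gD³h_f))]
√(gD⁵h_f/L) = √(9.81·0.594⁵·2.70/1270) = 0.03927
ε/(3.7D) = 3.05×10^-6; √(3.17ν²L/(gD³h_f)) = 3.10×10^-5
Q = -0.965·0.03927·ln(3.402×10^-5) = 0.3899 m³/s
Check: V = 1.41 m/s, Re = 7.27×10^5, f = 0.01248, h_f = 2.69 m ≈ 2.70 m ✓

Q ≈ 390 L/s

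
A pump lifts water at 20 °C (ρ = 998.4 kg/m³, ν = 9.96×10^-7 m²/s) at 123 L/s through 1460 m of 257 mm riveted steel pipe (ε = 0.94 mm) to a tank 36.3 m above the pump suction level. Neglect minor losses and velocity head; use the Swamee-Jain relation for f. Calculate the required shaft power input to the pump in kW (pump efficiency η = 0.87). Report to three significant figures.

P_shaft ≈ 113 kW

V = 4Q/(πD²) = 2.371 m/s; Re = 6.12×10^5; ε/D = 0.00366; f = 0.02797
h_f = f(L/D)V²/2g = 45.53 m
Total head H = z + h_f = 36.3 + 45.53 = 81.83 m
P_hyd = ρgQH = 998.4·9.81·0.123·81.83 = 98.58 kW
P_shaft = P_hyd/η = 98.58/0.87 = 113.3 kW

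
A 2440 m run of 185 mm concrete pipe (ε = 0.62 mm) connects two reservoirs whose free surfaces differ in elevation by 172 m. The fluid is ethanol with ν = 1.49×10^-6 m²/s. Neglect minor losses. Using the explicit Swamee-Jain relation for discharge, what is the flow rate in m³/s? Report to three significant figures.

Swamee-Jain (Type II): Q = -0.965·√(gD⁵h_f/L)·ln[ε/(3.7D) + √(3.17ν²L/(gD³h_f))]
√(gD⁵h_f/L) = √(9.81·0.185⁵·172/2440) = 0.01224
ε/(3.7D) = 9.06×10^-4; √(3.17ν²L/(gD³h_f)) = 4.01×10^-5
Q = -0.965·0.01224·ln(9.459×10^-4) = 0.08226 m³/s
Check: V = 3.06 m/s, Re = 3.80×10^5, f = 0.02746, h_f = 173 m ≈ 172 m ✓

Q ≈ 0.0823 m³/s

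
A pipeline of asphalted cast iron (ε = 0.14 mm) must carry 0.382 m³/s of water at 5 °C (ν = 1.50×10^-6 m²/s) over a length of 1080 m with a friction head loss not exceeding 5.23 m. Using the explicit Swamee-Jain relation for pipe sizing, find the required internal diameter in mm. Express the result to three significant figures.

Swamee-Jain (Type III): D = 0.66·[ε^1.25·(LQ²/(gh_f))^4.75 + ν·Q^9.4·(L/(gh_f))^5.2]^0.04
LQ²/(gh_f) = 3.072; L/(gh_f) = 21.05
Term 1 = ε^1.25·(…)^4.75 = 0.00315; Term 2 = ν·Q^9.4·(…)^5.2 = 0.00134
D = 0.66·(0.00315 + 0.00134)^0.04 = 0.5317 m = 532 mm
Check: V = 1.72 m/s, Re = 6.10×10^5, f = 0.01585, h_f = 4.86 m ≈ 5.23 m ✓

D ≈ 532 mm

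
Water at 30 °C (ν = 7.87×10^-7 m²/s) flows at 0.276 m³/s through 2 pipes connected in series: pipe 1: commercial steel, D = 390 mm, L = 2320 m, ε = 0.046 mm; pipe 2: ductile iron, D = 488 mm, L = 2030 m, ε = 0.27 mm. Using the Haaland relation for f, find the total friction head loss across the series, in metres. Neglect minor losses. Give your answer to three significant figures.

Pipe 1: V = 2.310 m/s, Re = 1.14×10^6, ε/D = 1.18×10^-4, f = 0.01345, h_1 = f(L/D)V²/2g = 21.78 m
Pipe 2: V = 1.476 m/s, Re = 9.15×10^5, ε/D = 5.53×10^-4, f = 0.01756, h_2 = f(L/D)V²/2g = 8.109 m
Series → Q common, losses add: H = Σh = 29.88 m

H ≈ 29.9 m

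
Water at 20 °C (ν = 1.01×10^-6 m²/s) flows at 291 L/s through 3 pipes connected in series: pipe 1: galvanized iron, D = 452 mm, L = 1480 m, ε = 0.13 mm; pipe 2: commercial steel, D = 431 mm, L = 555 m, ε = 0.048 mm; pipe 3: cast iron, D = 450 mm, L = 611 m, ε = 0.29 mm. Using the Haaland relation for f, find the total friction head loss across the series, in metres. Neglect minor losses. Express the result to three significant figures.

Pipe 1: V = 1.814 m/s, Re = 8.12×10^5, ε/D = 2.88×10^-4, f = 0.01563, h_1 = f(L/D)V²/2g = 8.577 m
Pipe 2: V = 1.995 m/s, Re = 8.51×10^5, ε/D = 1.11×10^-4, f = 0.01367, h_2 = f(L/D)V²/2g = 3.568 m
Pipe 3: V = 1.830 m/s, Re = 8.15×10^5, ε/D = 6.44×10^-4, f = 0.01817, h_3 = f(L/D)V²/2g = 4.211 m
Series → Q common, losses add: H = Σh = 16.36 m

H ≈ 16.4 m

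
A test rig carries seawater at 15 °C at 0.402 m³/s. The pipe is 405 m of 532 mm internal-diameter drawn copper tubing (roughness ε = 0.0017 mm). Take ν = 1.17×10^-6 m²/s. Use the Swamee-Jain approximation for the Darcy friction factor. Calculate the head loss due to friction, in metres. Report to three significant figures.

V = 4Q/(πD²) = 4·0.402/(π·0.532²) = 1.808 m/s
Re = VD/ν = 1.808·0.532/1.17×10^-6 = 8.22×10^5 → turbulent
ε/D = 0.0017/532 = 3.20×10^-6
Swamee-Jain: f = 0.01207
h_f = f(L/D)V²/(2g) = 0.01207·(405/0.532)·1.808²/(2·9.81) = 1.532 m

h_f ≈ 1.53 m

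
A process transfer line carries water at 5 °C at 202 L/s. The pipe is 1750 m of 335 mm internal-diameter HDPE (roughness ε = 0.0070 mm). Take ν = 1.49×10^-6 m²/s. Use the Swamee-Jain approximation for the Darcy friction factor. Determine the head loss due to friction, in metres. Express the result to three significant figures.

h_f ≈ 18.7 m

V = 4Q/(πD²) = 4·0.202/(π·0.335²) = 2.292 m/s
Re = VD/ν = 2.292·0.335/1.49×10^-6 = 5.15×10^5 → turbulent
ε/D = 0.0070/335 = 2.09×10^-5
Swamee-Jain: f = 0.01336
h_f = f(L/D)V²/(2g) = 0.01336·(1750/0.335)·2.292²/(2·9.81) = 18.68 m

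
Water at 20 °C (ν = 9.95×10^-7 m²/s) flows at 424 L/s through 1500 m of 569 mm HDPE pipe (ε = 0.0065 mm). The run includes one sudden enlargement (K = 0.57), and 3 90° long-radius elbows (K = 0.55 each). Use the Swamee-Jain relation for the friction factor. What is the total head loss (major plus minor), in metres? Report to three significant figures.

V = 4Q/(πD²) = 1.667 m/s; V²/2g = 0.1417 m
Re = 9.54×10^5, ε/D = 1.14×10^-5 → f = 0.01197 (Swamee-Jain)
Major: h_f = f(L/D)·V²/2g = 0.01197·2636·0.1417 = 4.473 m
Minor: ΣK = 2.22; h_m = ΣK·V²/2g = 0.3146 m
Total H_L = 4.473 + 0.3146 = 4.787 m

H_L ≈ 4.79 m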